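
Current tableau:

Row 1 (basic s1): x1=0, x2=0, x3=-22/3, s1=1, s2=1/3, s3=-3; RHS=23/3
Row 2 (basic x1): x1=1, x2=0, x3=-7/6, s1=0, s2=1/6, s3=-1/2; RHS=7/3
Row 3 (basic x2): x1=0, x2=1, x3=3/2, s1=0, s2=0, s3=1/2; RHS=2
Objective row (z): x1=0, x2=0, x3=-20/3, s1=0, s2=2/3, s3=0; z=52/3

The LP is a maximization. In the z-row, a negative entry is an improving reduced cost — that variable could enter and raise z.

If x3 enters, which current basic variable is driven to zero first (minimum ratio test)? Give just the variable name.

x2

Ratios: row 1 (s1): entry -22/3 ≤ 0, skip; row 2 (x1): entry -7/6 ≤ 0, skip; row 3 (x2): 2/(3/2) = 4/3.
Minimum ratio 4/3 is in the x2 row, so x2 leaves.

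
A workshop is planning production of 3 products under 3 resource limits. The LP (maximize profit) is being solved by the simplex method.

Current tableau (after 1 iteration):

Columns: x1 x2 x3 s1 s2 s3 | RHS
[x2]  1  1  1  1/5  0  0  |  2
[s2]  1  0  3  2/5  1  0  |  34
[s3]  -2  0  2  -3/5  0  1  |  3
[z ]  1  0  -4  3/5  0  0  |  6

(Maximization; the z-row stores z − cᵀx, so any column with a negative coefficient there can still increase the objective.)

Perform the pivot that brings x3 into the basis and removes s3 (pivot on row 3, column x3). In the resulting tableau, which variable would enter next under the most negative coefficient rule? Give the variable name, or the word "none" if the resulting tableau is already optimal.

x1

Pivot element 2. New z-row = old z-row − (-4)·(row 3/2).
Updated z-row coefficients: x1: -3, x2: 0, x3: 0, s1: -3/5, s2: 0, s3: 2.
The most negative is -3 in column x1, so x1 would enter next.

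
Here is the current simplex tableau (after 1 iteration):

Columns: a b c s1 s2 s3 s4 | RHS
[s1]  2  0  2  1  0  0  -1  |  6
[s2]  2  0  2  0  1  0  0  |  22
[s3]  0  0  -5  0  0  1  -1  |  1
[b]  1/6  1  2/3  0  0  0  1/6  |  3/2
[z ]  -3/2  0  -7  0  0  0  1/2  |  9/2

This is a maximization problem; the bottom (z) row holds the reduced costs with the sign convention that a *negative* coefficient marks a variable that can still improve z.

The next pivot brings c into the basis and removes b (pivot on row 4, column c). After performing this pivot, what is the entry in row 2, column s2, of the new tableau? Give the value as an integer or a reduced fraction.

1

Pivot element is row 4, column c: 2/3.
Normalize row 4: new (row 4, s2) = 0/(2/3) = 0.
row 2 ← row 2 − 2·(new row 4): 1 − 2·0 = 1.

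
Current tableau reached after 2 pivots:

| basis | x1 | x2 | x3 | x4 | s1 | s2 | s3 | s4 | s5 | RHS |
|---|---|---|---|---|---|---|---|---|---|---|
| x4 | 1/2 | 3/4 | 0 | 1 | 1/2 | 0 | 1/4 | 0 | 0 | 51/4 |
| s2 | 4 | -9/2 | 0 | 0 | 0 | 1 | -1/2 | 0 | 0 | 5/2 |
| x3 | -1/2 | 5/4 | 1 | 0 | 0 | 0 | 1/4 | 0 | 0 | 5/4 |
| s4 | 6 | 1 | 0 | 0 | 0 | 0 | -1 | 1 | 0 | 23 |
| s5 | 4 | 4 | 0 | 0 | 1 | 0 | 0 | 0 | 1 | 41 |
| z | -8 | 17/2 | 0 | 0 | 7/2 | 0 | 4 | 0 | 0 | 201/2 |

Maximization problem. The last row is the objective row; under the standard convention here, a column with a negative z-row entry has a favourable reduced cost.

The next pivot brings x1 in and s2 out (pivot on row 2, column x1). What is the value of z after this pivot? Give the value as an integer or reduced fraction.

Minimum ratio for x1: (5/2)/4 = 5/8.
z changes by −(z-row coeff of x1)·ratio = −(-8)·(5/8) = 5.
New z = 201/2 + 5 = 211/2.

211/2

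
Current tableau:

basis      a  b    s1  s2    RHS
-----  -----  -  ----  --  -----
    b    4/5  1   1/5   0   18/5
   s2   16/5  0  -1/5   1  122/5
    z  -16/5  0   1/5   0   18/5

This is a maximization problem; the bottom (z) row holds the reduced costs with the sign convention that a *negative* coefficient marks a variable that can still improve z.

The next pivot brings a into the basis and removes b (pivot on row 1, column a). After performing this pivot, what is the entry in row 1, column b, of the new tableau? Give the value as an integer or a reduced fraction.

Pivot element is row 1, column a: 4/5.
Normalize row 1: new (row 1, b) = 1/(4/5) = 5/4.
Row 1 is the pivot row, so the entry is 5/4.

5/4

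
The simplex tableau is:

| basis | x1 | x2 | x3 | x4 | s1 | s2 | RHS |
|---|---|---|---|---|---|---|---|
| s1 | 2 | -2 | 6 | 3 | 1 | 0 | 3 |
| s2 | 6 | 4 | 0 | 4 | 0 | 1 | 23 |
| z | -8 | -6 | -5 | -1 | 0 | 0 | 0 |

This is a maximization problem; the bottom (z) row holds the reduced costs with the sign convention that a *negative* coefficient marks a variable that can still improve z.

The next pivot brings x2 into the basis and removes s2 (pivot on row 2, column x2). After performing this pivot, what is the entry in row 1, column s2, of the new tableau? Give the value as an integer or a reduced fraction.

1/2

Pivot element is row 2, column x2: 4.
Normalize row 2: new (row 2, s2) = 1/4 = 1/4.
row 1 ← row 1 − (-2)·(new row 2): 0 − (-2)·(1/4) = 1/2.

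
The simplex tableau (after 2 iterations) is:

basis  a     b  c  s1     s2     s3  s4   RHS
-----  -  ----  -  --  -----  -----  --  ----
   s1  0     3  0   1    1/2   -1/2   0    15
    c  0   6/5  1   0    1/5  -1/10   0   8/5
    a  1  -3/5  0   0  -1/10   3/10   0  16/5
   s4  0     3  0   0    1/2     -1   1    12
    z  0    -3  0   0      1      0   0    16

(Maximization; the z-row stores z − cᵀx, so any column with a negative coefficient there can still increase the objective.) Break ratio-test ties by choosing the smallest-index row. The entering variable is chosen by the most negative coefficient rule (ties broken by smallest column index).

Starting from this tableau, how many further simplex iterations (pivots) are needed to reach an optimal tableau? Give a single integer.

2

pivot: b in, c out → z = 20
pivot: s3 in, a out → z = 24
No improving column remains; optimal.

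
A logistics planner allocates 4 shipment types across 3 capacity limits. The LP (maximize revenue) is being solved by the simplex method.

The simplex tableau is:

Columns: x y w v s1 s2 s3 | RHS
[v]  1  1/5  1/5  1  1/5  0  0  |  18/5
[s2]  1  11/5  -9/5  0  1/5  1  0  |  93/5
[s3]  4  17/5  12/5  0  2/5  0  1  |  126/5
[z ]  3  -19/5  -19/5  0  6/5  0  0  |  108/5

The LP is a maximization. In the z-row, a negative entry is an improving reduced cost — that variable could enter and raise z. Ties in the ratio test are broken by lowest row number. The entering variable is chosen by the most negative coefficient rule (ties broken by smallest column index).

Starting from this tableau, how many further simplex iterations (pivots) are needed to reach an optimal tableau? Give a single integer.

pivot: y in, s3 out → z = 846/17
pivot: w in, y out → z = 123/2
No improving column remains; optimal.

2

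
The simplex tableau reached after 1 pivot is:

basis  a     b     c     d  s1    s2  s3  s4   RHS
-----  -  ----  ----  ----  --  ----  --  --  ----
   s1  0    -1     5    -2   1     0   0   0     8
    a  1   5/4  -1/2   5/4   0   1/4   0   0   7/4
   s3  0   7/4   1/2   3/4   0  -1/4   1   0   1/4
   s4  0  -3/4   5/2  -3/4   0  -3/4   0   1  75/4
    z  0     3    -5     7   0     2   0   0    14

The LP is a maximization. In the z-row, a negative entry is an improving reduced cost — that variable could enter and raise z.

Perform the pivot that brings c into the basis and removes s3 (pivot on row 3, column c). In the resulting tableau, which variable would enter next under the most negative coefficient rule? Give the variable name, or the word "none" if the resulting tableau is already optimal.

Pivot element 1/2. New z-row = old z-row − (-5)·(row 3/(1/2)).
Updated z-row coefficients: a: 0, b: 41/2, c: 0, d: 29/2, s1: 0, s2: -1/2, s3: 10, s4: 0.
The most negative is -1/2 in column s2, so s2 would enter next.

s2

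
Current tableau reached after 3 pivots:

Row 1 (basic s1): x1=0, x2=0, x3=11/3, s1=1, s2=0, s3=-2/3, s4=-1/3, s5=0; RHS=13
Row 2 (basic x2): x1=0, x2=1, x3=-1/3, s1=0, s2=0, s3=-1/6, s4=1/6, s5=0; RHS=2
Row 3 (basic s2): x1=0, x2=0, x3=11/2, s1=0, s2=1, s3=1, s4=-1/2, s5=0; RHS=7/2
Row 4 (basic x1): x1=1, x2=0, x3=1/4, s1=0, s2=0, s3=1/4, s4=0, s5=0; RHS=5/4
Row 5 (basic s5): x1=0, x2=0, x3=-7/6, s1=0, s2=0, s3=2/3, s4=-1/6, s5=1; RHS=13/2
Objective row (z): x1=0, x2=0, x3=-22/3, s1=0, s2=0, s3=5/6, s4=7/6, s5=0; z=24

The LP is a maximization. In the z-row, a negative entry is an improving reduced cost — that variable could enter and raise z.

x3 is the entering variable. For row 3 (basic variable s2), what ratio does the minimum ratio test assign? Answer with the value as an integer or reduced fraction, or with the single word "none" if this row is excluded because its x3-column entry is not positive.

7/11

Ratio = RHS / (x3 entry) = (7/2) / (11/2) = 7/11.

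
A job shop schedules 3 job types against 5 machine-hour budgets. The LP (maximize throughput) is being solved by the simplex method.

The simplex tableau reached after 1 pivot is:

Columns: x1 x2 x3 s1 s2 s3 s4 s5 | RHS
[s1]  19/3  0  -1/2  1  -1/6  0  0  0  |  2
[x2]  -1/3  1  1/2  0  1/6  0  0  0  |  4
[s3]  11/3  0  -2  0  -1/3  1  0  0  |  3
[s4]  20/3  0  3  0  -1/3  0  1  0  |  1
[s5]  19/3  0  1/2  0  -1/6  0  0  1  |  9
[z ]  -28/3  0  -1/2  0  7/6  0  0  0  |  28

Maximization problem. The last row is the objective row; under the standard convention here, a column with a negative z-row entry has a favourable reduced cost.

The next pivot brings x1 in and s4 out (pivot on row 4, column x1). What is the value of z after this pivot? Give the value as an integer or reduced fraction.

147/5

Minimum ratio for x1: 1/(20/3) = 3/20.
z changes by −(z-row coeff of x1)·ratio = −(-28/3)·(3/20) = 7/5.
New z = 28 + (7/5) = 147/5.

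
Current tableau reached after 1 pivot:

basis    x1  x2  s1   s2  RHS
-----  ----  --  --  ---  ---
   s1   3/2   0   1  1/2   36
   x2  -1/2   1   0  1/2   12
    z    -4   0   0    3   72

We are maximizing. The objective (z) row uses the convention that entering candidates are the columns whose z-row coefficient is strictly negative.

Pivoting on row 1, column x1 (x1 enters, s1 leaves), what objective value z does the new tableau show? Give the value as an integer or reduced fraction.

168

Minimum ratio for x1: 36/(3/2) = 24.
z changes by −(z-row coeff of x1)·ratio = −(-4)·24 = 96.
New z = 72 + 96 = 168.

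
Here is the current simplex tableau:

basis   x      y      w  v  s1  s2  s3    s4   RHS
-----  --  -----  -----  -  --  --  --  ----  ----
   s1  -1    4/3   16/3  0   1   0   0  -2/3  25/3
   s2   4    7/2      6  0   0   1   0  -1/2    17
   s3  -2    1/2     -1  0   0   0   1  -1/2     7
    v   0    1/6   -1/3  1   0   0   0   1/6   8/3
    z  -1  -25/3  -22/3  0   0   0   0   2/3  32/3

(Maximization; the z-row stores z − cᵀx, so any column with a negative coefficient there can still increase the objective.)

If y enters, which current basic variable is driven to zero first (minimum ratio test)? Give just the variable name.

s2

Ratios: row 1 (s1): (25/3)/(4/3) = 25/4; row 2 (s2): 17/(7/2) = 34/7; row 3 (s3): 7/(1/2) = 14; row 4 (v): (8/3)/(1/6) = 16.
Minimum ratio 34/7 is in the s2 row, so s2 leaves.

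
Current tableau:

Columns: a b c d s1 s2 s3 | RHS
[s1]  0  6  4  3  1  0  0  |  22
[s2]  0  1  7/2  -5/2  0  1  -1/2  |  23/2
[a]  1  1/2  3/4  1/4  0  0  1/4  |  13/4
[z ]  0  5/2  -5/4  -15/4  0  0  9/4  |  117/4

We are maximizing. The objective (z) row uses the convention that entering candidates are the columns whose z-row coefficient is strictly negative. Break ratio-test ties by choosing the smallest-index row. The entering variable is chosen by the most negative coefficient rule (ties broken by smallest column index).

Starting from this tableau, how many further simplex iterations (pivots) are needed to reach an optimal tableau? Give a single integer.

pivot: d in, s1 out → z = 227/4
No improving column remains; optimal.

1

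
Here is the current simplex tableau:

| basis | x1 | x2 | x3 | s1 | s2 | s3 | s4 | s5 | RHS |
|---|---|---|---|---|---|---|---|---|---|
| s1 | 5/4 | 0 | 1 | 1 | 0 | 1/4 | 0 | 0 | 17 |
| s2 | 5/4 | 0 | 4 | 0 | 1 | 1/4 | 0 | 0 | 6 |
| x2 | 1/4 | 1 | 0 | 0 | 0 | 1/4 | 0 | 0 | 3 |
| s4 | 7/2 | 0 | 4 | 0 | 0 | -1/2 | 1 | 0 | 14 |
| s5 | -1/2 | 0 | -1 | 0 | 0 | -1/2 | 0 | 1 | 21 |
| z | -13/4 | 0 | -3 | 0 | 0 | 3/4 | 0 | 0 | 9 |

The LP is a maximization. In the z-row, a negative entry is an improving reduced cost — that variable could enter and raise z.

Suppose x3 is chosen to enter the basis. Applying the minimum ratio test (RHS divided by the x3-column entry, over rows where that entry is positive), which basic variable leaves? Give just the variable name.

Ratios: row 1 (s1): 17/1 = 17; row 2 (s2): 6/4 = 3/2; row 3 (x2): entry 0 ≤ 0, skip; row 4 (s4): 14/4 = 7/2; row 5 (s5): entry -1 ≤ 0, skip.
Minimum ratio 3/2 is in the s2 row, so s2 leaves.

s2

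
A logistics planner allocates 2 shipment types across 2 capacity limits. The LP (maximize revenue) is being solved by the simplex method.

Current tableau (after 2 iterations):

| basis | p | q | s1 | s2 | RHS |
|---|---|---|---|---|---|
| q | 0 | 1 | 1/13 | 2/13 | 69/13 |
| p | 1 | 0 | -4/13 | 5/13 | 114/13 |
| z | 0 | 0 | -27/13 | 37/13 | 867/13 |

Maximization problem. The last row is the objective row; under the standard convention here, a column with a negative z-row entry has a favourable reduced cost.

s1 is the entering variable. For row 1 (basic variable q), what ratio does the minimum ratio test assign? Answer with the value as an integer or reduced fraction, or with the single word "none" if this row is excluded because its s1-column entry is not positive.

69

Ratio = RHS / (s1 entry) = (69/13) / (1/13) = 69.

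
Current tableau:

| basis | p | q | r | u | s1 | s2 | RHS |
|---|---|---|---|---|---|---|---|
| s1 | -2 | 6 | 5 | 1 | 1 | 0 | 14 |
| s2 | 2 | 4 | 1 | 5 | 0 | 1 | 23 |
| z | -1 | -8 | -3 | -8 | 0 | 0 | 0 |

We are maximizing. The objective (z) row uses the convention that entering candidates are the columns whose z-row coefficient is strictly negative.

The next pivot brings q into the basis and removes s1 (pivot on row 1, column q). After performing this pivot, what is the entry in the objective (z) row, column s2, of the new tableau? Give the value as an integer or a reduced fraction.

0

Pivot element is row 1, column q: 6.
Normalize row 1: new (row 1, s2) = 0/6 = 0.
z-row ← z-row − (-8)·(new row 1): 0 − (-8)·0 = 0.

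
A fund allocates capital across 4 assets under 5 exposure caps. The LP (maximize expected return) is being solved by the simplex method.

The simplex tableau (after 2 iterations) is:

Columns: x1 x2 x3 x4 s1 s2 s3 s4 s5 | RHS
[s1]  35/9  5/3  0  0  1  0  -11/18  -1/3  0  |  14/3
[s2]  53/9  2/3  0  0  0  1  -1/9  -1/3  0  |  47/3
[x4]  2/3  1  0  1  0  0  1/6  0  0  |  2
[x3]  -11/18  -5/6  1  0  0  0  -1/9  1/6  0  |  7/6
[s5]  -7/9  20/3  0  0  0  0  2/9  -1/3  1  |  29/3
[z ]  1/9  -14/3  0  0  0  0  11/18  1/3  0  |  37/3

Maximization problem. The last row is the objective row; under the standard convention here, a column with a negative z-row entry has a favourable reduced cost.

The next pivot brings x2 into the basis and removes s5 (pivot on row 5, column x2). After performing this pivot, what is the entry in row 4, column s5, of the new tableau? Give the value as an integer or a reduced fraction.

Pivot element is row 5, column x2: 20/3.
Normalize row 5: new (row 5, s5) = 1/(20/3) = 3/20.
row 4 ← row 4 − (-5/6)·(new row 5): 0 − (-5/6)·(3/20) = 1/8.

1/8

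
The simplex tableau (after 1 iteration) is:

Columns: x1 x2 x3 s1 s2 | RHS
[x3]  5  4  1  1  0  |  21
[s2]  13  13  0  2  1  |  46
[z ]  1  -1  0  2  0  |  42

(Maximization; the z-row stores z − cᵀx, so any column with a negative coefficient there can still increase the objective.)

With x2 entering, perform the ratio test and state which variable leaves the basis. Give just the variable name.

Ratios: row 1 (x3): 21/4 = 21/4; row 2 (s2): 46/13 = 46/13.
Minimum ratio 46/13 is in the s2 row, so s2 leaves.

s2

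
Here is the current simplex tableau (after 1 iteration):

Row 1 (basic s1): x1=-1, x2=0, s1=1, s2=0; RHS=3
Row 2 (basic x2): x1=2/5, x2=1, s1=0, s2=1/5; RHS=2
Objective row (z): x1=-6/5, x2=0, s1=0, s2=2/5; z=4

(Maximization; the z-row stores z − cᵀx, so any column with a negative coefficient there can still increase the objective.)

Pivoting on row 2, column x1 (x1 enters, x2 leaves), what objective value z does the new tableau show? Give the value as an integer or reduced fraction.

Minimum ratio for x1: 2/(2/5) = 5.
z changes by −(z-row coeff of x1)·ratio = −(-6/5)·5 = 6.
New z = 4 + 6 = 10.

10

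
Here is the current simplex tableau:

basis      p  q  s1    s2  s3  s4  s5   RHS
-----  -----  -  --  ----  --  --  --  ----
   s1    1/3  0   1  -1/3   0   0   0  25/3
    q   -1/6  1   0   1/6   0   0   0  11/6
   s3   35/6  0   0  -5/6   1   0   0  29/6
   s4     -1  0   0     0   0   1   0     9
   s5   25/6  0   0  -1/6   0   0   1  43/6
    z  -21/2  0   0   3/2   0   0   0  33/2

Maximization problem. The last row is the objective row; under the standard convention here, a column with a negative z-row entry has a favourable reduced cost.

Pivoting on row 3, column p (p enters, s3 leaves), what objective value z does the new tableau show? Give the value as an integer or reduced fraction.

Minimum ratio for p: (29/6)/(35/6) = 29/35.
z changes by −(z-row coeff of p)·ratio = −(-21/2)·(29/35) = 87/10.
New z = 33/2 + (87/10) = 126/5.

126/5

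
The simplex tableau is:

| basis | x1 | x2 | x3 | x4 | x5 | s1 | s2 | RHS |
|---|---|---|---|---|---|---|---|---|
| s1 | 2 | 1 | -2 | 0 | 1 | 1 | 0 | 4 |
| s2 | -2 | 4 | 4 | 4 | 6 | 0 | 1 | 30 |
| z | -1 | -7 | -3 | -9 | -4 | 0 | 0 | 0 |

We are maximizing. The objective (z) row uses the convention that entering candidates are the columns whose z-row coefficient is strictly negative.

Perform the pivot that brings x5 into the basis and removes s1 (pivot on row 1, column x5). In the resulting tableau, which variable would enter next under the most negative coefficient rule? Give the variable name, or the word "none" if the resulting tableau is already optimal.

x3

Pivot element 1. New z-row = old z-row − (-4)·(row 1/1).
Updated z-row coefficients: x1: 7, x2: -3, x3: -11, x4: -9, x5: 0, s1: 4, s2: 0.
The most negative is -11 in column x3, so x3 would enter next.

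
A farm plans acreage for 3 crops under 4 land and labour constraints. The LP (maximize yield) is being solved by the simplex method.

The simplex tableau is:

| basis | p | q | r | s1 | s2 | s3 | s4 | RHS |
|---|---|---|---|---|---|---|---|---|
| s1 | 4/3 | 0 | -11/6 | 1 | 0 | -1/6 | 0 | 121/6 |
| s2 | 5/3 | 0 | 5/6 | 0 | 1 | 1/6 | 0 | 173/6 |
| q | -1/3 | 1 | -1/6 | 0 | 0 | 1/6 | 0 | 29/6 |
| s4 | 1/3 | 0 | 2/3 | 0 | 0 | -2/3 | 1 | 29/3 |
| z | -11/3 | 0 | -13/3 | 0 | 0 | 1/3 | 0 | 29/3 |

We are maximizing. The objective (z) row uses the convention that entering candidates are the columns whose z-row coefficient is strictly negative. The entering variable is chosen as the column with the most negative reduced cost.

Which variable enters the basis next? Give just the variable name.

r

Objective-row coefficients: p: -11/3, q: 0, r: -13/3, s1: 0, s2: 0, s3: 1/3, s4: 0.
The most negative is -13/3 in column r, so r enters.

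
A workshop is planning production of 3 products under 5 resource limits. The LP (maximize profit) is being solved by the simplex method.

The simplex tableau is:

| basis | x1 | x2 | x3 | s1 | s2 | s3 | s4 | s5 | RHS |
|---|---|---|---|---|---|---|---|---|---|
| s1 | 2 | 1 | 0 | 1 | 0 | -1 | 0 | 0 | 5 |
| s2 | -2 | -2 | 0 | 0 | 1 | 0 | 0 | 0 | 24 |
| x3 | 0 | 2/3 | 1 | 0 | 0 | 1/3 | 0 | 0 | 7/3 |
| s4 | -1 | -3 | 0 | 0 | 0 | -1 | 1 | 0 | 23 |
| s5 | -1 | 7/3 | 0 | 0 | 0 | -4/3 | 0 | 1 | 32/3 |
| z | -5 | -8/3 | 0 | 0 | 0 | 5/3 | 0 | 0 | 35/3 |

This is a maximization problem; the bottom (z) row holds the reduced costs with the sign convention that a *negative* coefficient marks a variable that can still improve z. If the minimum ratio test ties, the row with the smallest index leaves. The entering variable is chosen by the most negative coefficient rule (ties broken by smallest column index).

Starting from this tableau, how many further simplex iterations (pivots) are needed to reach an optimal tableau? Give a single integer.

pivot: x1 in, s1 out → z = 145/6
pivot: s3 in, x3 out → z = 30
No improving column remains; optimal.

2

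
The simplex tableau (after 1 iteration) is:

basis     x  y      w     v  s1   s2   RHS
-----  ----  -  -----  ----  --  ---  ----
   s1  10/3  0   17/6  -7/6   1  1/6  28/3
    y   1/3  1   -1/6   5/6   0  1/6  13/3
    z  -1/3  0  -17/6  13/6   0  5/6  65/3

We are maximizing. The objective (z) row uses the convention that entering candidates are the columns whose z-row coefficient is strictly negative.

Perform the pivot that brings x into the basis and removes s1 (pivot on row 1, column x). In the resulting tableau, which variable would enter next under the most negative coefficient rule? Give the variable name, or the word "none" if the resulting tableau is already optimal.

w

Pivot element 10/3. New z-row = old z-row − (-1/3)·(row 1/(10/3)).
Updated z-row coefficients: x: 0, y: 0, w: -51/20, v: 41/20, s1: 1/10, s2: 17/20.
The most negative is -51/20 in column w, so w would enter next.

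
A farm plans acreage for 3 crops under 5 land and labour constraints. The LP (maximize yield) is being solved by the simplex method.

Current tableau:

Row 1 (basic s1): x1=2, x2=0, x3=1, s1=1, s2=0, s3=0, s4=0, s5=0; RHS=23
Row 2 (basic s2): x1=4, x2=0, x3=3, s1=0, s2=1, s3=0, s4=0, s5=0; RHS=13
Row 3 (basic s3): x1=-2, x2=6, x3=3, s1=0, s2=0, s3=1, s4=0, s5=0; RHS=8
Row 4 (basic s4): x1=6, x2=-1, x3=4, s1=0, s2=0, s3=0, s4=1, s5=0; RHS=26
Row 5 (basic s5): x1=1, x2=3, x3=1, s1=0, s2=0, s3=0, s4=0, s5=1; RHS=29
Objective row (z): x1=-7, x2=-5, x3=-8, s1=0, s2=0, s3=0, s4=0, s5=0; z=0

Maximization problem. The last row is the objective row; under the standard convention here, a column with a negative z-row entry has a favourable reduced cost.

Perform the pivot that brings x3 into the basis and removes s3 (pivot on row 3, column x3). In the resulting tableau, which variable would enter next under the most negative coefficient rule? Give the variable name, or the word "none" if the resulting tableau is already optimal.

x1

Pivot element 3. New z-row = old z-row − (-8)·(row 3/3).
Updated z-row coefficients: x1: -37/3, x2: 11, x3: 0, s1: 0, s2: 0, s3: 8/3, s4: 0, s5: 0.
The most negative is -37/3 in column x1, so x1 would enter next.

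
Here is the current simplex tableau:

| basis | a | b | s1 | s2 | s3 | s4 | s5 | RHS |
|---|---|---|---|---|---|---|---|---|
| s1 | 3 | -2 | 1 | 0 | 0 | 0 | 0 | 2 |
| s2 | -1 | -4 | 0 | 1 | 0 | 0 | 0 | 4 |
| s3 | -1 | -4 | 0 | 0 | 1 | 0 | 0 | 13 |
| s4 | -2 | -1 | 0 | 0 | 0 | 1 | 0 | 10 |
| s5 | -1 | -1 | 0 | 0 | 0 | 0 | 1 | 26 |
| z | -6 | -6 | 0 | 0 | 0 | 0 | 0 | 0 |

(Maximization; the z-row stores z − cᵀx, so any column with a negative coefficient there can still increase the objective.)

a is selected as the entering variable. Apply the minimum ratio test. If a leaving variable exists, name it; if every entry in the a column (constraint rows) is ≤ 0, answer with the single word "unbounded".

s1

Ratios: row 1 (s1): 2/3 = 2/3; row 2 (s2): entry -1 ≤ 0, skip; row 3 (s3): entry -1 ≤ 0, skip; row 4 (s4): entry -2 ≤ 0, skip; row 5 (s5): entry -1 ≤ 0, skip.
Minimum ratio is in the s1 row, so s1 leaves.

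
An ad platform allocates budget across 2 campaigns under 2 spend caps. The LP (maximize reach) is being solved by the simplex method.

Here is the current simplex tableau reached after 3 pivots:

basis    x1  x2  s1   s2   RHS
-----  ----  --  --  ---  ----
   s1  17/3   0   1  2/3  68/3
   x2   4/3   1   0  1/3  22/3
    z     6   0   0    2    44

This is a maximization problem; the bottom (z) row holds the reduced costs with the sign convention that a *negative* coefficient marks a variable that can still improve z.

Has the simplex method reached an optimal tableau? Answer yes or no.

yes

No objective-row coefficient is strictly negative, so no entering variable exists; the tableau is optimal.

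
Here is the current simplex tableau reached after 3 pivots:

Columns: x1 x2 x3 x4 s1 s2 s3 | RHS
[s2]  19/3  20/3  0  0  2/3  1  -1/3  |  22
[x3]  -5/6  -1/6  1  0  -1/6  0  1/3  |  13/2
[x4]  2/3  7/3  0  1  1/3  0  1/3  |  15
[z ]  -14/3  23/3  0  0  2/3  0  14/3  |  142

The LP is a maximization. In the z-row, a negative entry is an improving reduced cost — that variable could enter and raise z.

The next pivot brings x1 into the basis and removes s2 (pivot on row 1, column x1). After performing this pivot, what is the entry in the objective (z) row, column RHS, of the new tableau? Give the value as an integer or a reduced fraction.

3006/19

Pivot element is row 1, column x1: 19/3.
Normalize row 1: new (row 1, RHS) = 22/(19/3) = 66/19.
z-row ← z-row − (-14/3)·(new row 1): 142 − (-14/3)·(66/19) = 3006/19.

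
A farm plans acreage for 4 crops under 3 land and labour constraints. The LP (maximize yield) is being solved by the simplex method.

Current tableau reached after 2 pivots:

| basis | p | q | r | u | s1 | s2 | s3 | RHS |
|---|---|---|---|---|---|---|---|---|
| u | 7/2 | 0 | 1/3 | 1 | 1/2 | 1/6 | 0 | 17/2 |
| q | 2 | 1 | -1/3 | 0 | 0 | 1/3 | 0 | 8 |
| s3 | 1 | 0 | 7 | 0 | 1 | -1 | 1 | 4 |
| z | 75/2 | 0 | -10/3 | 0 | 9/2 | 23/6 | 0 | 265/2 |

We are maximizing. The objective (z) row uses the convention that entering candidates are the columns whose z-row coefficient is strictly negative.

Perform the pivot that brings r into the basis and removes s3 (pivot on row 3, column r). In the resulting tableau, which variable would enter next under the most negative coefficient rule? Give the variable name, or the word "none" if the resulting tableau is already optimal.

Pivot element 7. New z-row = old z-row − (-10/3)·(row 3/7).
Updated z-row coefficients: p: 1595/42, q: 0, r: 0, u: 0, s1: 209/42, s2: 47/14, s3: 10/21.
No coefficient is strictly negative; the tableau after this pivot is optimal.

none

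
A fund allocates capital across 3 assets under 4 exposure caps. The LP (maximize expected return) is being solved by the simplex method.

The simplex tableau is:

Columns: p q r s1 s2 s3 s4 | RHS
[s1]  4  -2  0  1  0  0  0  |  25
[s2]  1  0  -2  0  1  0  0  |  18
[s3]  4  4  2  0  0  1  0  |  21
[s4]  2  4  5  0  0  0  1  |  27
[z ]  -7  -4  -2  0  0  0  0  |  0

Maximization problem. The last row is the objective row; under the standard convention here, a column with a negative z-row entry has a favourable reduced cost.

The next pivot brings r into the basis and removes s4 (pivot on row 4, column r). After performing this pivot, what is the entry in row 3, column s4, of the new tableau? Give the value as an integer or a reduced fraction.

Pivot element is row 4, column r: 5.
Normalize row 4: new (row 4, s4) = 1/5 = 1/5.
row 3 ← row 3 − 2·(new row 4): 0 − 2·(1/5) = -2/5.

-2/5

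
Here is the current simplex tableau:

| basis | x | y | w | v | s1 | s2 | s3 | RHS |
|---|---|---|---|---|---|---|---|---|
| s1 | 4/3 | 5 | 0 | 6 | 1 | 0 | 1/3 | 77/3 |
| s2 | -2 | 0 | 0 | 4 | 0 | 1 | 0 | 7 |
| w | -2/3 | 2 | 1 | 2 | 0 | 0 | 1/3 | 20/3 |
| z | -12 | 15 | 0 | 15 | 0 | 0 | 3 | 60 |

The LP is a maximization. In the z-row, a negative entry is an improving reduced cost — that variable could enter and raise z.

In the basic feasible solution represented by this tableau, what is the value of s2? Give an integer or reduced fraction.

s2 is basic (row 2); its value is the RHS of that row: 7.

7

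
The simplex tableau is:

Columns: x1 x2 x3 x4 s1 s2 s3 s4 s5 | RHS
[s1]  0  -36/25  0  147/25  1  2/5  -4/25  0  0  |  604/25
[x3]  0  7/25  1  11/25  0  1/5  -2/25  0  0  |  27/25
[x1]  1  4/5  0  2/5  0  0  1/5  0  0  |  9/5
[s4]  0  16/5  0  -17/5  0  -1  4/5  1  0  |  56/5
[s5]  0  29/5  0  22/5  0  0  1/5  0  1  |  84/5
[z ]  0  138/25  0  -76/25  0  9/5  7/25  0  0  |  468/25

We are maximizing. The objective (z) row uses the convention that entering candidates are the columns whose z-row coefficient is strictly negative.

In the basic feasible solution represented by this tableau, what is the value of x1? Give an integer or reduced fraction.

x1 is basic (row 3); its value is the RHS of that row: 9/5.

9/5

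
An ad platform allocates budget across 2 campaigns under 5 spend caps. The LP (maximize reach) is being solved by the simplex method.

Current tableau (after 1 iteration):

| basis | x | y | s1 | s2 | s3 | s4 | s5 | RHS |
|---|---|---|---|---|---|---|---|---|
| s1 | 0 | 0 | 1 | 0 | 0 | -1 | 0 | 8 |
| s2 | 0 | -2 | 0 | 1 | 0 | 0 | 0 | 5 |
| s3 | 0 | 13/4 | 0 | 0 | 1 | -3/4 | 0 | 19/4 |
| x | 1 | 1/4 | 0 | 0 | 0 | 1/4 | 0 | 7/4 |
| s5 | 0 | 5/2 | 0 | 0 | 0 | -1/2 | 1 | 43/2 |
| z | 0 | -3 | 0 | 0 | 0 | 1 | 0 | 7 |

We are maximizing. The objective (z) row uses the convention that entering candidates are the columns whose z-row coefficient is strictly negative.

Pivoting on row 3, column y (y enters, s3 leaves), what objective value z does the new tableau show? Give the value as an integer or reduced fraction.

148/13

Minimum ratio for y: (19/4)/(13/4) = 19/13.
z changes by −(z-row coeff of y)·ratio = −(-3)·(19/13) = 57/13.
New z = 7 + (57/13) = 148/13.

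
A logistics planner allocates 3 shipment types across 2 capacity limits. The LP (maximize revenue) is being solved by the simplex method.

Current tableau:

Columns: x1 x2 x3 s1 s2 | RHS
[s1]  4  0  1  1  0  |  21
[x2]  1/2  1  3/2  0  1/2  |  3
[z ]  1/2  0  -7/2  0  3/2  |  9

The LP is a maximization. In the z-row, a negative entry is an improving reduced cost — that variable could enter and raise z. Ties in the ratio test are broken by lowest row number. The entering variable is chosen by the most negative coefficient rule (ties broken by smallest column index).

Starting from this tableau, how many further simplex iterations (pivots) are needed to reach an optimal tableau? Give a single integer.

pivot: x3 in, x2 out → z = 16
No improving column remains; optimal.

1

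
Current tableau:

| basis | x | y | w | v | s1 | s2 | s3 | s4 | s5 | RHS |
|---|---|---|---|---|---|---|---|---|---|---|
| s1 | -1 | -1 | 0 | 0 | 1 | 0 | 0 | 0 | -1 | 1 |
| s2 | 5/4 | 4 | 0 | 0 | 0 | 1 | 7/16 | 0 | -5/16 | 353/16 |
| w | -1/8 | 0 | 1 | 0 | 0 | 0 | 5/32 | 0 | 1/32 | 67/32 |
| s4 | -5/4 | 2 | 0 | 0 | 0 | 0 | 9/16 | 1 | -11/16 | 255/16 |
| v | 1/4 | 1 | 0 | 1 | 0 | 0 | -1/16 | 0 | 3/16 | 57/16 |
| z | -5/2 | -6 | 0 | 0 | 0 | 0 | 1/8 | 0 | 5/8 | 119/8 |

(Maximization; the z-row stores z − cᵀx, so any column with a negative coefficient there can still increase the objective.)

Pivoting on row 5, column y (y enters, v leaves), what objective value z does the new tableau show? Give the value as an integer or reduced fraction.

Minimum ratio for y: (57/16)/1 = 57/16.
z changes by −(z-row coeff of y)·ratio = −(-6)·(57/16) = 171/8.
New z = 119/8 + (171/8) = 145/4.

145/4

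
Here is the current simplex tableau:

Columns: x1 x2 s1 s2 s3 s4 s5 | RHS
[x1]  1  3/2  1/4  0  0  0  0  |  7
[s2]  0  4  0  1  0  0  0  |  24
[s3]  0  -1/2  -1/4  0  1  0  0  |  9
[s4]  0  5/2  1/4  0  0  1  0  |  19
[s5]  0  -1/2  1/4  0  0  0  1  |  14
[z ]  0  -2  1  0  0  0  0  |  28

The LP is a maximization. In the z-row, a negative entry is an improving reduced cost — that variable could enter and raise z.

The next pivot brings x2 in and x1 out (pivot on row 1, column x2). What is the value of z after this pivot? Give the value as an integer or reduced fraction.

Minimum ratio for x2: 7/(3/2) = 14/3.
z changes by −(z-row coeff of x2)·ratio = −(-2)·(14/3) = 28/3.
New z = 28 + (28/3) = 112/3.

112/3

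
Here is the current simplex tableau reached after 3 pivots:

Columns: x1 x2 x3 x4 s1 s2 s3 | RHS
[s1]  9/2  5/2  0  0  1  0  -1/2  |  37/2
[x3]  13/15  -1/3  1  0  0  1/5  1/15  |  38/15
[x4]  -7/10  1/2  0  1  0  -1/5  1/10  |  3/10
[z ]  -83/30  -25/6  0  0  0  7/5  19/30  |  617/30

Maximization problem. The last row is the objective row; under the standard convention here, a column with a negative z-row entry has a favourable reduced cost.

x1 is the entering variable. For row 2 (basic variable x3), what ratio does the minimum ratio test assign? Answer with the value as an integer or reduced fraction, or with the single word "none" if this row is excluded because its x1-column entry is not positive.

Ratio = RHS / (x1 entry) = (38/15) / (13/15) = 38/13.

38/13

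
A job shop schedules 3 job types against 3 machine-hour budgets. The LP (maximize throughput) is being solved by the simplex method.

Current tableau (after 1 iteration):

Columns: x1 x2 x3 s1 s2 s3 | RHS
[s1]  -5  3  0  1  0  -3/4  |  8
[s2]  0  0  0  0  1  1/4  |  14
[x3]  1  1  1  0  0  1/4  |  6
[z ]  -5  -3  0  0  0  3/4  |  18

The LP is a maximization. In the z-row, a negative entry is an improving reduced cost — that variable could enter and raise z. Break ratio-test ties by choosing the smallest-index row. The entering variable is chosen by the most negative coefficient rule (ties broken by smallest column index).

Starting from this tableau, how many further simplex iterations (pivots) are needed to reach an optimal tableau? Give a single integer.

pivot: x1 in, x3 out → z = 48
No improving column remains; optimal.

1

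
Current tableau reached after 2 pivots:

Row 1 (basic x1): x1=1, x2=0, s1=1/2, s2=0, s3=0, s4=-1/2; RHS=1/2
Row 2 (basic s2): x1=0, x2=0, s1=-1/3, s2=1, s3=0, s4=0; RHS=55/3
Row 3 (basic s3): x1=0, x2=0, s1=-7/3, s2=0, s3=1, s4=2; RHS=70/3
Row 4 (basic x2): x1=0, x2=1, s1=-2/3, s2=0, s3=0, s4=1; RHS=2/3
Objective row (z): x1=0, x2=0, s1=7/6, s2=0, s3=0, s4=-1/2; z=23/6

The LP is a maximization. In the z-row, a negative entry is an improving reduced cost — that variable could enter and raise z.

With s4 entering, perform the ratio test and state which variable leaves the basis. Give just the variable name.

Ratios: row 1 (x1): entry -1/2 ≤ 0, skip; row 2 (s2): entry 0 ≤ 0, skip; row 3 (s3): (70/3)/2 = 35/3; row 4 (x2): (2/3)/1 = 2/3.
Minimum ratio 2/3 is in the x2 row, so x2 leaves.

x2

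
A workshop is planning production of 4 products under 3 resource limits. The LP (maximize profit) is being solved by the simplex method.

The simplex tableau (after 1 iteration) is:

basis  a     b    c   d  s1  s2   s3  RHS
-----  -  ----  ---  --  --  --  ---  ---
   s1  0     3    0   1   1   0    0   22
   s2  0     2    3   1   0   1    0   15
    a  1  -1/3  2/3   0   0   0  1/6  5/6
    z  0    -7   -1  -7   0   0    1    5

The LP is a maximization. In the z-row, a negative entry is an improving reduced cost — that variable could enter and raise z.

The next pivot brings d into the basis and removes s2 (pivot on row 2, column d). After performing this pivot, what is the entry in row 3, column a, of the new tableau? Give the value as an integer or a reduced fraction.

1

Pivot element is row 2, column d: 1.
Normalize row 2: new (row 2, a) = 0/1 = 0.
row 3 ← row 3 − 0·(new row 2): 1 − 0·0 = 1.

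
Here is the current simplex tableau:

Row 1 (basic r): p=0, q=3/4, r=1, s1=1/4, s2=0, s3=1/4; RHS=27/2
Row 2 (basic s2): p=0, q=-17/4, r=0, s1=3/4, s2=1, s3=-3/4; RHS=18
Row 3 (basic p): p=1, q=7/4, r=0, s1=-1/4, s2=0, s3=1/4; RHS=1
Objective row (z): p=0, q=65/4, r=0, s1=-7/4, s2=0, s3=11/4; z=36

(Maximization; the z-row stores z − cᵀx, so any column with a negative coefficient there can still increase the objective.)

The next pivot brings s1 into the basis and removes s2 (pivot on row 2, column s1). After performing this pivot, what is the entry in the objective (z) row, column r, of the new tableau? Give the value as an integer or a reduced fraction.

Pivot element is row 2, column s1: 3/4.
Normalize row 2: new (row 2, r) = 0/(3/4) = 0.
z-row ← z-row − (-7/4)·(new row 2): 0 − (-7/4)·0 = 0.

0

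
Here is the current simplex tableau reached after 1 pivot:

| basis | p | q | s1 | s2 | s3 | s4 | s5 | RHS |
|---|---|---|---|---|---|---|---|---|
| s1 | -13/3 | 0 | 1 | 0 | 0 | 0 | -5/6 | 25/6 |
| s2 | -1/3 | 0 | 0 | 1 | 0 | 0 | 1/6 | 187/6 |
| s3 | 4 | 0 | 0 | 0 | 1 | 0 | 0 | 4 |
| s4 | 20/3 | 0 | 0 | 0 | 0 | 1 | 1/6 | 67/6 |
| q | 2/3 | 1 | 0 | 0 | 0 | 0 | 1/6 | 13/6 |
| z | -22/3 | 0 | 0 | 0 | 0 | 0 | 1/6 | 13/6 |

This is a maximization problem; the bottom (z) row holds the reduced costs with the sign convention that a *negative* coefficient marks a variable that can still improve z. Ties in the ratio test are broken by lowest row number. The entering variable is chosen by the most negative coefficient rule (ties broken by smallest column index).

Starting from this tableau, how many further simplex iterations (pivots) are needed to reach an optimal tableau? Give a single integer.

pivot: p in, s3 out → z = 19/2
No improving column remains; optimal.

1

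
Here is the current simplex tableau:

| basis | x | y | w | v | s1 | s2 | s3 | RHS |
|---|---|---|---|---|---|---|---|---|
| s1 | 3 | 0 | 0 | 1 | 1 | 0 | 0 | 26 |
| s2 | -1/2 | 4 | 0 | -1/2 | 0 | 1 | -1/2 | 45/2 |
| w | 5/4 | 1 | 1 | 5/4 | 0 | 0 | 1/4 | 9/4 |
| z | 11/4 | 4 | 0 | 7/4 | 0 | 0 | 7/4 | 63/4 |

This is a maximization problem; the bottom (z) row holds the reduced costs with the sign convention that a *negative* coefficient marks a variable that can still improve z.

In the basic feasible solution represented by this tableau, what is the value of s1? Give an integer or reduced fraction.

26

s1 is basic (row 1); its value is the RHS of that row: 26.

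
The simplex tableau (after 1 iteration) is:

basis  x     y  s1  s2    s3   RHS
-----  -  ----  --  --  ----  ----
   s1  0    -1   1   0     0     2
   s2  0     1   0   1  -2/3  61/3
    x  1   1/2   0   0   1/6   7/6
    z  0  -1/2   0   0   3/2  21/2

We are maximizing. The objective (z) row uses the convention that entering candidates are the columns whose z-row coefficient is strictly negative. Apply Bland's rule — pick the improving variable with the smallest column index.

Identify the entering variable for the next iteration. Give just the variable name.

y

Objective-row coefficients: x: 0, y: -1/2, s1: 0, s2: 0, s3: 3/2.
Improving columns: y. Bland's rule picks the smallest column index → y.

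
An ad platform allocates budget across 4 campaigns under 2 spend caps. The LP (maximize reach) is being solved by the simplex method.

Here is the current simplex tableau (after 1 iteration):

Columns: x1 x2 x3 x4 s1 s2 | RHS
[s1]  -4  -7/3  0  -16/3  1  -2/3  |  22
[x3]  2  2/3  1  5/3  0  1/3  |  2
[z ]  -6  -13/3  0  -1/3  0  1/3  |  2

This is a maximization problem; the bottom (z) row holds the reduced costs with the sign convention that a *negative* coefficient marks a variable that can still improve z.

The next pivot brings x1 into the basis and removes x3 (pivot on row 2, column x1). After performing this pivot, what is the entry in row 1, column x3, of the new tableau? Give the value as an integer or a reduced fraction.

Pivot element is row 2, column x1: 2.
Normalize row 2: new (row 2, x3) = 1/2 = 1/2.
row 1 ← row 1 − (-4)·(new row 2): 0 − (-4)·(1/2) = 2.

2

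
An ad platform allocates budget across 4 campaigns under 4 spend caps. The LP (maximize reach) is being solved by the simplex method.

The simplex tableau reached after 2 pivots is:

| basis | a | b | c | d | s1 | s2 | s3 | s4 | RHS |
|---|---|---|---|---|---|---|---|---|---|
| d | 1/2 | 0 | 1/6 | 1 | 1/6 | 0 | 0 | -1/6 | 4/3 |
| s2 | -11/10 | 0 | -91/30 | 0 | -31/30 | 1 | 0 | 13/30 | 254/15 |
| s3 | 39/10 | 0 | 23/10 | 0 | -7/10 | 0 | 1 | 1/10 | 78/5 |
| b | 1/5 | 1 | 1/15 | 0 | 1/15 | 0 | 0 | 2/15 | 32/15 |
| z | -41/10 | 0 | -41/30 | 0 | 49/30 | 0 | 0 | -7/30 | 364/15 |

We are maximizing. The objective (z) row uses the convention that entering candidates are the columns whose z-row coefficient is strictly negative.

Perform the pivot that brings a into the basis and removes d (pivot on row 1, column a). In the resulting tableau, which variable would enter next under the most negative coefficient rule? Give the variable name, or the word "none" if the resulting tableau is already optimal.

Pivot element 1/2. New z-row = old z-row − (-41/10)·(row 1/(1/2)).
Updated z-row coefficients: a: 0, b: 0, c: 0, d: 41/5, s1: 3, s2: 0, s3: 0, s4: -8/5.
The most negative is -8/5 in column s4, so s4 would enter next.

s4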